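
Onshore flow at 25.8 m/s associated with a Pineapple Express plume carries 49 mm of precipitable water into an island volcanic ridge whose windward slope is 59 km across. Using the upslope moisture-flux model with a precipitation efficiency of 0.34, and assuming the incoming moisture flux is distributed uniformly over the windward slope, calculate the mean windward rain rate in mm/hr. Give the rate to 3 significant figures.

Incoming column moisture flux per unit ridge length: F = V × PW = 25.8 × 49 = 1264.2 mm·m/s.
Spread over the 59 km slope with efficiency ε = 0.34: R = ε·F/W = 0.34 × 1264.2 / 59000 m = 7.285e-03 mm/s.
R = 7.285e-03 × 3600 = 26.2 mm/hr.

R ≈ 26.2 mm/hr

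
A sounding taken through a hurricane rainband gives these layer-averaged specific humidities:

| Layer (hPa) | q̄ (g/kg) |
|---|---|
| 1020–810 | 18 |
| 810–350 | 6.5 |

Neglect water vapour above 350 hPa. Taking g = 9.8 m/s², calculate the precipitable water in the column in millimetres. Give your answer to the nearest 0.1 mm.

PW ≈ 69.1 mm

Precipitable water is the column-integrated vapour mass per unit area: PW = (1/g) Σ q̄ Δp, with q in kg/kg and Δp in Pa (1 kg/m² of water = 1 mm).
Layer 1020–810 hPa: Δp = 210 hPa = 21000 Pa, q̄ = 0.018 kg/kg → 0.018 × 21000 / 9.8 = 38.57 mm
Layer 810–350 hPa: Δp = 460 hPa = 46000 Pa, q̄ = 0.0065 kg/kg → 0.0065 × 46000 / 9.8 = 30.51 mm
PW = 38.57 + 30.51 = 69.08 ≈ 69.1 mm.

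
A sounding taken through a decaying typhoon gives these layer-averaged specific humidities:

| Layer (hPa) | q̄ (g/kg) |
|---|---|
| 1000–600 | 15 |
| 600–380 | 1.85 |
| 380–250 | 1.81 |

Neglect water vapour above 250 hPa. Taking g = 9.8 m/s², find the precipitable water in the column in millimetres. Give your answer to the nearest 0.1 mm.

PW ≈ 67.8 mm

Precipitable water is the column-integrated vapour mass per unit area: PW = (1/g) Σ q̄ Δp, with q in kg/kg and Δp in Pa (1 kg/m² of water = 1 mm).
Layer 1000–600 hPa: Δp = 400 hPa = 40000 Pa, q̄ = 0.015 kg/kg → 0.015 × 40000 / 9.8 = 61.22 mm
Layer 600–380 hPa: Δp = 220 hPa = 22000 Pa, q̄ = 0.00185 kg/kg → 0.00185 × 22000 / 9.8 = 4.15 mm
Layer 380–250 hPa: Δp = 130 hPa = 13000 Pa, q̄ = 0.00181 kg/kg → 0.00181 × 13000 / 9.8 = 2.40 mm
PW = 61.22 + 4.15 + 2.40 = 67.77 ≈ 67.8 mm.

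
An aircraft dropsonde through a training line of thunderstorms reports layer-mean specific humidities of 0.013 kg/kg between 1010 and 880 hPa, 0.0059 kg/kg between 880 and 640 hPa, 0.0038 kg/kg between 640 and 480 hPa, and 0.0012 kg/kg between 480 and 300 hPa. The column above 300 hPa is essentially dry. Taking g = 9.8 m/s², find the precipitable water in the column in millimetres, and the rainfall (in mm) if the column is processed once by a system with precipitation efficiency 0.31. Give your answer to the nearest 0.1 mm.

PW ≈ 40.1 mm; rainfall ≈ 12.4 mm

Precipitable water is the column-integrated vapour mass per unit area: PW = (1/g) Σ q̄ Δp, with q in kg/kg and Δp in Pa (1 kg/m² of water = 1 mm).
Layer 1010–880 hPa: Δp = 130 hPa = 13000 Pa, q̄ = 0.013 kg/kg → 0.013 × 13000 / 9.8 = 17.24 mm
Layer 880–640 hPa: Δp = 240 hPa = 24000 Pa, q̄ = 0.0059 kg/kg → 0.0059 × 24000 / 9.8 = 14.45 mm
Layer 640–480 hPa: Δp = 160 hPa = 16000 Pa, q̄ = 0.0038 kg/kg → 0.0038 × 16000 / 9.8 = 6.20 mm
Layer 480–300 hPa: Δp = 180 hPa = 18000 Pa, q̄ = 0.0012 kg/kg → 0.0012 × 18000 / 9.8 = 2.20 mm
PW = 17.24 + 14.45 + 6.20 + 2.20 = 40.09 ≈ 40.1 mm.
Rainfall = ε × PW = 0.31 × 40.1 = 12.4 mm.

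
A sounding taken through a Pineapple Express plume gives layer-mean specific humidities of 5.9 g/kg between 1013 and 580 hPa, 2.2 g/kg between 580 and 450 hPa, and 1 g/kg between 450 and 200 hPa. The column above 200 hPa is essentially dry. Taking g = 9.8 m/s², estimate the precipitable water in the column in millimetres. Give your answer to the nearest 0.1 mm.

Precipitable water is the column-integrated vapour mass per unit area: PW = (1/g) Σ q̄ Δp, with q in kg/kg and Δp in Pa (1 kg/m² of water = 1 mm).
Layer 1013–580 hPa: Δp = 433 hPa = 43300 Pa, q̄ = 0.0059 kg/kg → 0.0059 × 43300 / 9.8 = 26.07 mm
Layer 580–450 hPa: Δp = 130 hPa = 13000 Pa, q̄ = 0.0022 kg/kg → 0.0022 × 13000 / 9.8 = 2.92 mm
Layer 450–200 hPa: Δp = 250 hPa = 25000 Pa, q̄ = 0.001 kg/kg → 0.001 × 25000 / 9.8 = 2.55 mm
PW = 26.07 + 2.92 + 2.55 = 31.54 ≈ 31.5 mm.

PW ≈ 31.5 mm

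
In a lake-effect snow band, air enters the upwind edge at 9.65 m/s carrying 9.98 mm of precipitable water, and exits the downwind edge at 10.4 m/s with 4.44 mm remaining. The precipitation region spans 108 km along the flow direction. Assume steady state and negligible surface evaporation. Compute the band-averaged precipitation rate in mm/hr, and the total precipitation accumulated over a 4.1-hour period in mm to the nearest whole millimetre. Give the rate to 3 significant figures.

R ≈ 1.67 mm/hr; total ≈ 7 mm

Column moisture flux per unit crosswind length is F = V × PW.
Inflow: F_in = 9.65 × 9.98 = 96.307 mm·m/s
Outflow: F_out = 10.4 × 4.44 = 46.176 mm·m/s
Steady-state rate R = (F_in − F_out)/L = (96.307 − 46.176) / 108000 m = 4.642e-04 mm/s.
R = 4.642e-04 × 3600 = 1.67 mm/hr.
Over 4.1 h: total = 1.67 × 4.1 = 6.847 ≈ 7 mm.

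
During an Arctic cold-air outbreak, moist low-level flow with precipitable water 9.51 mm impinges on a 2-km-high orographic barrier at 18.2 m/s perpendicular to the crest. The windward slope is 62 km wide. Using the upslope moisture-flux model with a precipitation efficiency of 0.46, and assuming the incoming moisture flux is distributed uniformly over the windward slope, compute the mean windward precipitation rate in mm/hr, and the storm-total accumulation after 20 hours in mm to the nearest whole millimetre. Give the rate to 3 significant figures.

R ≈ 4.62 mm/hr; total ≈ 92 mm

Incoming column moisture flux per unit ridge length: F = V × PW = 18.2 × 9.51 = 173.082 mm·m/s.
Spread over the 62 km slope with efficiency ε = 0.46: R = ε·F/W = 0.46 × 173.082 / 62000 m = 1.284e-03 mm/s.
R = 1.284e-03 × 3600 = 4.62 mm/hr.
Over 20 h: total = 4.62 × 20 = 92.4 ≈ 92 mm.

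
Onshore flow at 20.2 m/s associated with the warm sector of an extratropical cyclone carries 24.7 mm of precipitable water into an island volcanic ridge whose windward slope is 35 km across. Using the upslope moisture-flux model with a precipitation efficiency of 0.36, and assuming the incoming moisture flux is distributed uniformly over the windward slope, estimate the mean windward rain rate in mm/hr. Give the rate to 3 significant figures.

R ≈ 18.5 mm/hr

Incoming column moisture flux per unit ridge length: F = V × PW = 20.2 × 24.7 = 498.94 mm·m/s.
Spread over the 35 km slope with efficiency ε = 0.36: R = ε·F/W = 0.36 × 498.94 / 35000 m = 5.132e-03 mm/s.
R = 5.132e-03 × 3600 = 18.5 mm/hr.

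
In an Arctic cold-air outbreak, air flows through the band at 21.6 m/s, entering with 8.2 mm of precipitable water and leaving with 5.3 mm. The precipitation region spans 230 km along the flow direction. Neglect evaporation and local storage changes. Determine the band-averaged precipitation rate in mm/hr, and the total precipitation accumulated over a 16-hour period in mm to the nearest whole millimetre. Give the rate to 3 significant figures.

Column moisture flux per unit crosswind length is F = V × PW.
Inflow: F_in = 21.6 × 8.2 = 177.12 mm·m/s
Outflow: F_out = 21.6 × 5.3 = 114.48 mm·m/s
Steady-state rate R = (F_in − F_out)/L = (177.12 − 114.48) / 230000 m = 2.723e-04 mm/s.
R = 2.723e-04 × 3600 = 0.980 mm/hr.
Over 16 h: total = 0.980 × 16 = 15.68 ≈ 16 mm.

R ≈ 0.980 mm/hr; total ≈ 16 mm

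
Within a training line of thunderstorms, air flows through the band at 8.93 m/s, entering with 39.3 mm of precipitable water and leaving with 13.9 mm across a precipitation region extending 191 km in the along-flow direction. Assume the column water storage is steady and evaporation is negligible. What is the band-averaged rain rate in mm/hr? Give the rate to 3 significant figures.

Column moisture flux per unit crosswind length is F = V × PW.
Inflow: F_in = 8.93 × 39.3 = 350.949 mm·m/s
Outflow: F_out = 8.93 × 13.9 = 124.127 mm·m/s
Steady-state rate R = (F_in − F_out)/L = (350.949 − 124.127) / 191000 m = 1.188e-03 mm/s.
R = 1.188e-03 × 3600 = 4.28 mm/hr.

R ≈ 4.28 mm/hr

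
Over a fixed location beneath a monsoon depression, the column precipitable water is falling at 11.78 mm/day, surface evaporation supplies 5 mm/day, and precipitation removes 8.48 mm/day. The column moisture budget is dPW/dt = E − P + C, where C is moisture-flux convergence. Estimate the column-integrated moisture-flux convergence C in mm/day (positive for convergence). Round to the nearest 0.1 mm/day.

C ≈ -8.3 mm/day

dPW/dt = -11.78 mm/day.
C = dPW/dt − E + P = (-11.78) − 5 + 8.48 = -8.3 mm/day.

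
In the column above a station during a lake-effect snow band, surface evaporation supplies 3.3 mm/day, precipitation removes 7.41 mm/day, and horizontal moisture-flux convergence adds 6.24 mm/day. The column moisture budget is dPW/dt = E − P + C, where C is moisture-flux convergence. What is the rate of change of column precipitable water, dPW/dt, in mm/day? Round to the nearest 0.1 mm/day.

dPW/dt ≈ 2.1 mm/day

dPW/dt = E − P + C = 3.3 − 7.41 + (6.24) = 2.1 mm/day.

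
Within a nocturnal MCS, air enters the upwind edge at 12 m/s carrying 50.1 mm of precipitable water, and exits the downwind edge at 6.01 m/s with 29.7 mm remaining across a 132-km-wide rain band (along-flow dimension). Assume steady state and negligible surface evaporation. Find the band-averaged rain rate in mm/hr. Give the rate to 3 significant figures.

R ≈ 11.5 mm/hr

Column moisture flux per unit crosswind length is F = V × PW.
Inflow: F_in = 12 × 50.1 = 601.2 mm·m/s
Outflow: F_out = 6.01 × 29.7 = 178.497 mm·m/s
Steady-state rate R = (F_in − F_out)/L = (601.2 − 178.497) / 132000 m = 3.202e-03 mm/s.
R = 3.202e-03 × 3600 = 11.5 mm/hr.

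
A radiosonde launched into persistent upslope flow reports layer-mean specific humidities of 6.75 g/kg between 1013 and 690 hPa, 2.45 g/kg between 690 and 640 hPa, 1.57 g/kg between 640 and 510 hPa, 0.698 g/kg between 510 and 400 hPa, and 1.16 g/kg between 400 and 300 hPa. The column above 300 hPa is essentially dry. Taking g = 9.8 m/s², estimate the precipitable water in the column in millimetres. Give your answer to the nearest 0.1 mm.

PW ≈ 27.5 mm

Precipitable water is the column-integrated vapour mass per unit area: PW = (1/g) Σ q̄ Δp, with q in kg/kg and Δp in Pa (1 kg/m² of water = 1 mm).
Layer 1013–690 hPa: Δp = 323 hPa = 32300 Pa, q̄ = 0.00675 kg/kg → 0.00675 × 32300 / 9.8 = 22.25 mm
Layer 690–640 hPa: Δp = 50 hPa = 5000 Pa, q̄ = 0.00245 kg/kg → 0.00245 × 5000 / 9.8 = 1.25 mm
Layer 640–510 hPa: Δp = 130 hPa = 13000 Pa, q̄ = 0.00157 kg/kg → 0.00157 × 13000 / 9.8 = 2.08 mm
Layer 510–400 hPa: Δp = 110 hPa = 11000 Pa, q̄ = 0.000698 kg/kg → 0.000698 × 11000 / 9.8 = 0.78 mm
Layer 400–300 hPa: Δp = 100 hPa = 10000 Pa, q̄ = 0.00116 kg/kg → 0.00116 × 10000 / 9.8 = 1.18 mm
PW = 22.25 + 1.25 + 2.08 + 0.78 + 1.18 = 27.54 ≈ 27.5 mm.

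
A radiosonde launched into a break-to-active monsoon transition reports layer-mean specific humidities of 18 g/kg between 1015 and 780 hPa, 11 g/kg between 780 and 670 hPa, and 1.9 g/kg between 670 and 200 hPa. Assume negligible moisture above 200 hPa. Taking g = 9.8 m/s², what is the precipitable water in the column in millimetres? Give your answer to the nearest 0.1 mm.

PW ≈ 64.6 mm

Precipitable water is the column-integrated vapour mass per unit area: PW = (1/g) Σ q̄ Δp, with q in kg/kg and Δp in Pa (1 kg/m² of water = 1 mm).
Layer 1015–780 hPa: Δp = 235 hPa = 23500 Pa, q̄ = 0.018 kg/kg → 0.018 × 23500 / 9.8 = 43.16 mm
Layer 780–670 hPa: Δp = 110 hPa = 11000 Pa, q̄ = 0.011 kg/kg → 0.011 × 11000 / 9.8 = 12.35 mm
Layer 670–200 hPa: Δp = 470 hPa = 47000 Pa, q̄ = 0.0019 kg/kg → 0.0019 × 47000 / 9.8 = 9.11 mm
PW = 43.16 + 12.35 + 9.11 = 64.62 ≈ 64.6 mm.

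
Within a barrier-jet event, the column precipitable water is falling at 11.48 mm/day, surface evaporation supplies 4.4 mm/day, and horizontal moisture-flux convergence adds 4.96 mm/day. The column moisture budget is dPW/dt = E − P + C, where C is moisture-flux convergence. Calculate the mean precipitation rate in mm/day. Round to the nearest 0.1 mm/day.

P ≈ 20.8 mm/day

dPW/dt = -11.48 mm/day.
P = E + C − dPW/dt = 4.4 + (4.96) − (-11.48) = 20.8 mm/day.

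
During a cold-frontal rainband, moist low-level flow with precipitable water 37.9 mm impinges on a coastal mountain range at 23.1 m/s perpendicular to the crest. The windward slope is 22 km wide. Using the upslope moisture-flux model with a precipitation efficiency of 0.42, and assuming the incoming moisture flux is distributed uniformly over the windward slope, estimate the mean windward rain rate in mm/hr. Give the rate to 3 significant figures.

R ≈ 60.2 mm/hr

Incoming column moisture flux per unit ridge length: F = V × PW = 23.1 × 37.9 = 875.49 mm·m/s.
Spread over the 22 km slope with efficiency ε = 0.42: R = ε·F/W = 0.42 × 875.49 / 22000 m = 1.671e-02 mm/s.
R = 1.671e-02 × 3600 = 60.2 mm/hr.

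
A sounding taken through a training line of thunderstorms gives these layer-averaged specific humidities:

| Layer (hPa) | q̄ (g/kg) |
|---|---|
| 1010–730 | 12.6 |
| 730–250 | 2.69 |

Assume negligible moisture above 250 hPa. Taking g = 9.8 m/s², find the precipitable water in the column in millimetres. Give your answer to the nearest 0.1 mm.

PW ≈ 49.2 mm

Precipitable water is the column-integrated vapour mass per unit area: PW = (1/g) Σ q̄ Δp, with q in kg/kg and Δp in Pa (1 kg/m² of water = 1 mm).
Layer 1010–730 hPa: Δp = 280 hPa = 28000 Pa, q̄ = 0.0126 kg/kg → 0.0126 × 28000 / 9.8 = 36.00 mm
Layer 730–250 hPa: Δp = 480 hPa = 48000 Pa, q̄ = 0.00269 kg/kg → 0.00269 × 48000 / 9.8 = 13.18 mm
PW = 36.00 + 13.18 = 49.18 ≈ 49.2 mm.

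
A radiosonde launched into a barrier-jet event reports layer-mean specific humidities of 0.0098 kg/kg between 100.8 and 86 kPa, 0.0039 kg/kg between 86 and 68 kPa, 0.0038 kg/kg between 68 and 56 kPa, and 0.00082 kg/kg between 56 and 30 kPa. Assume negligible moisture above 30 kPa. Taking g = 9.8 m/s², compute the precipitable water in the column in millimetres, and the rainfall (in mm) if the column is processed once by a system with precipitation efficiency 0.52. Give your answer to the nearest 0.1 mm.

PW ≈ 28.8 mm; rainfall ≈ 15.0 mm

Precipitable water is the column-integrated vapour mass per unit area: PW = (1/g) Σ q̄ Δp, with q in kg/kg and Δp in Pa (1 kg/m² of water = 1 mm).
Layer 100.8–86 kPa: Δp = 148 hPa = 14800 Pa, q̄ = 0.0098 kg/kg → 0.0098 × 14800 / 9.8 = 14.80 mm
Layer 86–68 kPa: Δp = 180 hPa = 18000 Pa, q̄ = 0.0039 kg/kg → 0.0039 × 18000 / 9.8 = 7.16 mm
Layer 68–56 kPa: Δp = 120 hPa = 12000 Pa, q̄ = 0.0038 kg/kg → 0.0038 × 12000 / 9.8 = 4.65 mm
Layer 56–30 kPa: Δp = 260 hPa = 26000 Pa, q̄ = 0.00082 kg/kg → 0.00082 × 26000 / 9.8 = 2.18 mm
PW = 14.80 + 7.16 + 4.65 + 2.18 = 28.79 ≈ 28.8 mm.
Rainfall = ε × PW = 0.52 × 28.8 = 15.0 mm.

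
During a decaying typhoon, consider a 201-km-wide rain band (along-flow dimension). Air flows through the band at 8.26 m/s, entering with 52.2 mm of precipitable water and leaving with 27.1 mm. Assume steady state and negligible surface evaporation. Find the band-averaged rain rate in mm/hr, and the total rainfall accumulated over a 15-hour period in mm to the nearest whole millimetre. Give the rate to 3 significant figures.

R ≈ 3.71 mm/hr; total ≈ 56 mm

Column moisture flux per unit crosswind length is F = V × PW.
Inflow: F_in = 8.26 × 52.2 = 431.172 mm·m/s
Outflow: F_out = 8.26 × 27.1 = 223.846 mm·m/s
Steady-state rate R = (F_in − F_out)/L = (431.172 − 223.846) / 201000 m = 1.031e-03 mm/s.
R = 1.031e-03 × 3600 = 3.71 mm/hr.
Over 15 h: total = 3.71 × 15 = 55.65 ≈ 56 mm.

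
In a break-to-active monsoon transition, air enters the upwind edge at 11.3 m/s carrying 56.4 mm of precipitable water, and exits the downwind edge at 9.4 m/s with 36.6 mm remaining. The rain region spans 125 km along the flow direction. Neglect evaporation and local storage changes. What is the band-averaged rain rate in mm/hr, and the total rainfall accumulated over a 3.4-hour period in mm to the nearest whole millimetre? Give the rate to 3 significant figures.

Column moisture flux per unit crosswind length is F = V × PW.
Inflow: F_in = 11.3 × 56.4 = 637.32 mm·m/s
Outflow: F_out = 9.4 × 36.6 = 344.04 mm·m/s
Steady-state rate R = (F_in − F_out)/L = (637.32 − 344.04) / 125000 m = 2.346e-03 mm/s.
R = 2.346e-03 × 3600 = 8.45 mm/hr.
Over 3.4 h: total = 8.45 × 3.4 = 28.73 ≈ 29 mm.

R ≈ 8.45 mm/hr; total ≈ 29 mm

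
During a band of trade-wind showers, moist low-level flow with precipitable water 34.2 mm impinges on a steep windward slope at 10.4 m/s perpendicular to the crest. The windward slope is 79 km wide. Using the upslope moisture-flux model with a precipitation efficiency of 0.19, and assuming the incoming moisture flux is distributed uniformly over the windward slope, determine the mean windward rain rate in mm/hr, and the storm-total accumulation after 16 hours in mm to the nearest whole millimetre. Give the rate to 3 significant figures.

Incoming column moisture flux per unit ridge length: F = V × PW = 10.4 × 34.2 = 355.68 mm·m/s.
Spread over the 79 km slope with efficiency ε = 0.19: R = ε·F/W = 0.19 × 355.68 / 79000 m = 8.554e-04 mm/s.
R = 8.554e-04 × 3600 = 3.08 mm/hr.
Over 16 h: total = 3.08 × 16 = 49.28 ≈ 49 mm.

R ≈ 3.08 mm/hr; total ≈ 49 mm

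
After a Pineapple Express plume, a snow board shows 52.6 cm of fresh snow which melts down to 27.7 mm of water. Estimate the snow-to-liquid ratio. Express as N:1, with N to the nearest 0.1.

ratio ≈ 19.0

Ratio = snow depth / SWE = 526 mm / 27.7 mm = 19.0, i.e. 19.0:1.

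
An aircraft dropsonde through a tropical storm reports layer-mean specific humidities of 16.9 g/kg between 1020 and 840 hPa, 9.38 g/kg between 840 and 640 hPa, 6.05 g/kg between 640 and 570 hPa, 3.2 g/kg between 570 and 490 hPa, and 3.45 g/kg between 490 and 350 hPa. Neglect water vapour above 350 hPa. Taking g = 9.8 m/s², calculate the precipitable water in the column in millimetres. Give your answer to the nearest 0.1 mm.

Precipitable water is the column-integrated vapour mass per unit area: PW = (1/g) Σ q̄ Δp, with q in kg/kg and Δp in Pa (1 kg/m² of water = 1 mm).
Layer 1020–840 hPa: Δp = 180 hPa = 18000 Pa, q̄ = 0.0169 kg/kg → 0.0169 × 18000 / 9.8 = 31.04 mm
Layer 840–640 hPa: Δp = 200 hPa = 20000 Pa, q̄ = 0.00938 kg/kg → 0.00938 × 20000 / 9.8 = 19.14 mm
Layer 640–570 hPa: Δp = 70 hPa = 7000 Pa, q̄ = 0.00605 kg/kg → 0.00605 × 7000 / 9.8 = 4.32 mm
Layer 570–490 hPa: Δp = 80 hPa = 8000 Pa, q̄ = 0.0032 kg/kg → 0.0032 × 8000 / 9.8 = 2.61 mm
Layer 490–350 hPa: Δp = 140 hPa = 14000 Pa, q̄ = 0.00345 kg/kg → 0.00345 × 14000 / 9.8 = 4.93 mm
PW = 31.04 + 19.14 + 4.32 + 2.61 + 4.93 = 62.04 ≈ 62.0 mm.

PW ≈ 62.0 mm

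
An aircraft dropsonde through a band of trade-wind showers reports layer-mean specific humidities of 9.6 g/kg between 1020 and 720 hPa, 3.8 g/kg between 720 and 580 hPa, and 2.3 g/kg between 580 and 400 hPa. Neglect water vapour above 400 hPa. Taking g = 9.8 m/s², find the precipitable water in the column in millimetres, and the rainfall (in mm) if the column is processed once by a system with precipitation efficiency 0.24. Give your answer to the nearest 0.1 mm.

PW ≈ 39.0 mm; rainfall ≈ 9.4 mm

Precipitable water is the column-integrated vapour mass per unit area: PW = (1/g) Σ q̄ Δp, with q in kg/kg and Δp in Pa (1 kg/m² of water = 1 mm).
Layer 1020–720 hPa: Δp = 300 hPa = 30000 Pa, q̄ = 0.0096 kg/kg → 0.0096 × 30000 / 9.8 = 29.39 mm
Layer 720–580 hPa: Δp = 140 hPa = 14000 Pa, q̄ = 0.0038 kg/kg → 0.0038 × 14000 / 9.8 = 5.43 mm
Layer 580–400 hPa: Δp = 180 hPa = 18000 Pa, q̄ = 0.0023 kg/kg → 0.0023 × 18000 / 9.8 = 4.22 mm
PW = 29.39 + 5.43 + 4.22 = 39.04 ≈ 39.0 mm.
Rainfall = ε × PW = 0.24 × 39.0 = 9.4 mm.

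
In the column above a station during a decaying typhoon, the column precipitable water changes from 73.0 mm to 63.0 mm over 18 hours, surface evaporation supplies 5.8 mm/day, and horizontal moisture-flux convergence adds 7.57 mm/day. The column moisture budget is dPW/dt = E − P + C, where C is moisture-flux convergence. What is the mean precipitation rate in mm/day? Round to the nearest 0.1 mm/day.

dPW/dt = (63.0 − 73.0) mm / (18/24 day) = -13.333 mm/day.
P = E + C − dPW/dt = 5.8 + (7.57) − (-13.333) = 26.7 mm/day.

P ≈ 26.7 mm/day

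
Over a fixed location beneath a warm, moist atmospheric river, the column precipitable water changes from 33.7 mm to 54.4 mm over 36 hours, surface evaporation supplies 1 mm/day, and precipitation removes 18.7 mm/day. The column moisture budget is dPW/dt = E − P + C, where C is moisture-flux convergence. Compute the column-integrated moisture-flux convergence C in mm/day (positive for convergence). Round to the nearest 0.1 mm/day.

C ≈ 31.5 mm/day

dPW/dt = (54.4 − 33.7) mm / (36/24 day) = +13.800 mm/day.
C = dPW/dt − E + P = (+13.800) − 1 + 18.7 = 31.5 mm/day.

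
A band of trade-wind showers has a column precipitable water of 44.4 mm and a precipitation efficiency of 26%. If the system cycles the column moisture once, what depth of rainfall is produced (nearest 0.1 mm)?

rainfall ≈ 11.5 mm

Rainfall = ε × PW = 0.26 × 44.4 = 11.5 mm.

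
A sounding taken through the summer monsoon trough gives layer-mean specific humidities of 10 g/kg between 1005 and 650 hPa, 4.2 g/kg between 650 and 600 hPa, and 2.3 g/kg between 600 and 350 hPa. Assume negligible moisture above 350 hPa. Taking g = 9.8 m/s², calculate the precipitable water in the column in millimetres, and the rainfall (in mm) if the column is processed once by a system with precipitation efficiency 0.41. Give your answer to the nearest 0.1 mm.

PW ≈ 44.2 mm; rainfall ≈ 18.1 mm

Precipitable water is the column-integrated vapour mass per unit area: PW = (1/g) Σ q̄ Δp, with q in kg/kg and Δp in Pa (1 kg/m² of water = 1 mm).
Layer 1005–650 hPa: Δp = 355 hPa = 35500 Pa, q̄ = 0.01 kg/kg → 0.01 × 35500 / 9.8 = 36.22 mm
Layer 650–600 hPa: Δp = 50 hPa = 5000 Pa, q̄ = 0.0042 kg/kg → 0.0042 × 5000 / 9.8 = 2.14 mm
Layer 600–350 hPa: Δp = 250 hPa = 25000 Pa, q̄ = 0.0023 kg/kg → 0.0023 × 25000 / 9.8 = 5.87 mm
PW = 36.22 + 2.14 + 5.87 = 44.23 ≈ 44.2 mm.
Rainfall = ε × PW = 0.41 × 44.2 = 18.1 mm.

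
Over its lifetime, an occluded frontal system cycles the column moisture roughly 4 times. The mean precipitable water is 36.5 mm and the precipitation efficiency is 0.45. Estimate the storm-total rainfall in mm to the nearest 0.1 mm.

rainfall ≈ 65.7 mm

Each cycle deposits ε × PW = 0.45 × 36.5 = 16.425 mm.
Over 4 cycles: 4 × 16.425 = 65.7 mm.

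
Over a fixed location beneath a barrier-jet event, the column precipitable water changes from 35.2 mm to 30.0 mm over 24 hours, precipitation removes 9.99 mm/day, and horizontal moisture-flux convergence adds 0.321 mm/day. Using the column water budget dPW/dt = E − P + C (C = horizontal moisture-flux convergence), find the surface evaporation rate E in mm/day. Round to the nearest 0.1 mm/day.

dPW/dt = (30.0 − 35.2) mm / (24/24 day) = -5.200 mm/day.
E = dPW/dt + P − C = (-5.200) + 9.99 − (0.321) = 4.5 mm/day.

E ≈ 4.5 mm/day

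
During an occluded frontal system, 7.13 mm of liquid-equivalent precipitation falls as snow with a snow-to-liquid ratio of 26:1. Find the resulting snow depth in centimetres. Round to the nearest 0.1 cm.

Snow depth = liquid × ratio = 7.13 mm × 26 = 185.38 mm = 18.5 cm.

snow depth ≈ 18.5 cm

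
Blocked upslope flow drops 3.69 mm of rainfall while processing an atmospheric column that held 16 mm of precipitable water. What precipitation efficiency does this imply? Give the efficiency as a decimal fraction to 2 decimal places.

ε ≈ 0.23

ε = rainfall / PW = 3.69 / 16 = 0.23.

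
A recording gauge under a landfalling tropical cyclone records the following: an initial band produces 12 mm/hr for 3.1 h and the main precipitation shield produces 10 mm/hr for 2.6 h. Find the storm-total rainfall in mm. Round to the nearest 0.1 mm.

total ≈ 63.2 mm

Total = Σ Rᵢ Δtᵢ = 12 × 3.1 + 10 × 2.6
      = 37.2 + 26 = 63.2 mm.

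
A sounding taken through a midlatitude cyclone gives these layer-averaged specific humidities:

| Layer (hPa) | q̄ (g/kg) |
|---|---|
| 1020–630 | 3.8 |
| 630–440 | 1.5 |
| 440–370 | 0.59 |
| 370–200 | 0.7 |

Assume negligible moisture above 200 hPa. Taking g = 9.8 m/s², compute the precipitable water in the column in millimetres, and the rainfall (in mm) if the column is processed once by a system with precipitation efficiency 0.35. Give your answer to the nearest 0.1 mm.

Precipitable water is the column-integrated vapour mass per unit area: PW = (1/g) Σ q̄ Δp, with q in kg/kg and Δp in Pa (1 kg/m² of water = 1 mm).
Layer 1020–630 hPa: Δp = 390 hPa = 39000 Pa, q̄ = 0.0038 kg/kg → 0.0038 × 39000 / 9.8 = 15.12 mm
Layer 630–440 hPa: Δp = 190 hPa = 19000 Pa, q̄ = 0.0015 kg/kg → 0.0015 × 19000 / 9.8 = 2.91 mm
Layer 440–370 hPa: Δp = 70 hPa = 7000 Pa, q̄ = 0.00059 kg/kg → 0.00059 × 7000 / 9.8 = 0.42 mm
Layer 370–200 hPa: Δp = 170 hPa = 17000 Pa, q̄ = 0.0007 kg/kg → 0.0007 × 17000 / 9.8 = 1.21 mm
PW = 15.12 + 2.91 + 0.42 + 1.21 = 19.66 ≈ 19.7 mm.
Rainfall = ε × PW = 0.35 × 19.7 = 6.9 mm.

PW ≈ 19.7 mm; rainfall ≈ 6.9 mm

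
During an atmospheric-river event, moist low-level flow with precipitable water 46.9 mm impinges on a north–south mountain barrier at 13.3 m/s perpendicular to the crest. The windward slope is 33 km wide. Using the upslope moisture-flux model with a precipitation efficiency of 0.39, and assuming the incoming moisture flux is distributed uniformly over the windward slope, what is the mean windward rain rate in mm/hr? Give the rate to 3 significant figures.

Incoming column moisture flux per unit ridge length: F = V × PW = 13.3 × 46.9 = 623.77 mm·m/s.
Spread over the 33 km slope with efficiency ε = 0.39: R = ε·F/W = 0.39 × 623.77 / 33000 m = 7.372e-03 mm/s.
R = 7.372e-03 × 3600 = 26.5 mm/hr.

R ≈ 26.5 mm/hr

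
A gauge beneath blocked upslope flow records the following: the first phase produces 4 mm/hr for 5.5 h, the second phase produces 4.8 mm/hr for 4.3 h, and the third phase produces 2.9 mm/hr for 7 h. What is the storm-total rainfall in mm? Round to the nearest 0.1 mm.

Total = Σ Rᵢ Δtᵢ = 4 × 5.5 + 4.8 × 4.3 + 2.9 × 7
      = 22 + 20.64 + 20.3 = 62.9 mm.

total ≈ 62.9 mm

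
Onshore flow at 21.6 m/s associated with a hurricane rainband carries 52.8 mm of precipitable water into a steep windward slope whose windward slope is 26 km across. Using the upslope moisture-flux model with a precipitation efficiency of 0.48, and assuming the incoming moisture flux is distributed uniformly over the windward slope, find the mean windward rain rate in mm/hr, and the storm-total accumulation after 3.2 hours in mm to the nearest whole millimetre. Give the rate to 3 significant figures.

Incoming column moisture flux per unit ridge length: F = V × PW = 21.6 × 52.8 = 1140.48 mm·m/s.
Spread over the 26 km slope with efficiency ε = 0.48: R = ε·F/W = 0.48 × 1140.48 / 26000 m = 2.106e-02 mm/s.
R = 2.106e-02 × 3600 = 75.8 mm/hr.
Over 3.2 h: total = 75.8 × 3.2 = 242.56 ≈ 243 mm.

R ≈ 75.8 mm/hr; total ≈ 243 mm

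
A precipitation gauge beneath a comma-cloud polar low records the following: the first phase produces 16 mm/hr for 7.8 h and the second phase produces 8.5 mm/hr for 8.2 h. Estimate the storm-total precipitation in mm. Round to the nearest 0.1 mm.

total ≈ 194.5 mm

Total = Σ Rᵢ Δtᵢ = 16 × 7.8 + 8.5 × 8.2
      = 124.8 + 69.7 = 194.5 mm.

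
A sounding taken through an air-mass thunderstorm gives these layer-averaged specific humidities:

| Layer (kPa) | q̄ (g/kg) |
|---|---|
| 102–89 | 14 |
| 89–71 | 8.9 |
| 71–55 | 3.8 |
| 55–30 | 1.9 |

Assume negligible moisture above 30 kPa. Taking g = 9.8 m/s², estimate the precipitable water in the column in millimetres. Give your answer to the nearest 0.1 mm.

Precipitable water is the column-integrated vapour mass per unit area: PW = (1/g) Σ q̄ Δp, with q in kg/kg and Δp in Pa (1 kg/m² of water = 1 mm).
Layer 102–89 kPa: Δp = 130 hPa = 13000 Pa, q̄ = 0.014 kg/kg → 0.014 × 13000 / 9.8 = 18.57 mm
Layer 89–71 kPa: Δp = 180 hPa = 18000 Pa, q̄ = 0.0089 kg/kg → 0.0089 × 18000 / 9.8 = 16.35 mm
Layer 71–55 kPa: Δp = 160 hPa = 16000 Pa, q̄ = 0.0038 kg/kg → 0.0038 × 16000 / 9.8 = 6.20 mm
Layer 55–30 kPa: Δp = 250 hPa = 25000 Pa, q̄ = 0.0019 kg/kg → 0.0019 × 25000 / 9.8 = 4.85 mm
PW = 18.57 + 16.35 + 6.20 + 4.85 = 45.97 ≈ 46.0 mm.

PW ≈ 46.0 mm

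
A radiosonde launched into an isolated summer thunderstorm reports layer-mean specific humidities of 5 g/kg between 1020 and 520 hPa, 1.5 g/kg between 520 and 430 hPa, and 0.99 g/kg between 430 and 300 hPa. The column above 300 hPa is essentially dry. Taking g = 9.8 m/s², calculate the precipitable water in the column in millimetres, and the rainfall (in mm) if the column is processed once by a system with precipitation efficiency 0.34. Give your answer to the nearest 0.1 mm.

Precipitable water is the column-integrated vapour mass per unit area: PW = (1/g) Σ q̄ Δp, with q in kg/kg and Δp in Pa (1 kg/m² of water = 1 mm).
Layer 1020–520 hPa: Δp = 500 hPa = 50000 Pa, q̄ = 0.005 kg/kg → 0.005 × 50000 / 9.8 = 25.51 mm
Layer 520–430 hPa: Δp = 90 hPa = 9000 Pa, q̄ = 0.0015 kg/kg → 0.0015 × 9000 / 9.8 = 1.38 mm
Layer 430–300 hPa: Δp = 130 hPa = 13000 Pa, q̄ = 0.00099 kg/kg → 0.00099 × 13000 / 9.8 = 1.31 mm
PW = 25.51 + 1.38 + 1.31 = 28.20 ≈ 28.2 mm.
Rainfall = ε × PW = 0.34 × 28.2 = 9.6 mm.

PW ≈ 28.2 mm; rainfall ≈ 9.6 mm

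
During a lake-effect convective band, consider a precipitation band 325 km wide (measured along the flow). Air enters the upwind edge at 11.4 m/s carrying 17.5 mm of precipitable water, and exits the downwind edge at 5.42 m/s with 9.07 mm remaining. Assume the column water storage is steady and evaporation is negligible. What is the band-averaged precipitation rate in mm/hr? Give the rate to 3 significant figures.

Column moisture flux per unit crosswind length is F = V × PW.
Inflow: F_in = 11.4 × 17.5 = 199.5 mm·m/s
Outflow: F_out = 5.42 × 9.07 = 49.1594 mm·m/s
Steady-state rate R = (F_in − F_out)/L = (199.5 − 49.1594) / 325000 m = 4.626e-04 mm/s.
R = 4.626e-04 × 3600 = 1.67 mm/hr.

R ≈ 1.67 mm/hr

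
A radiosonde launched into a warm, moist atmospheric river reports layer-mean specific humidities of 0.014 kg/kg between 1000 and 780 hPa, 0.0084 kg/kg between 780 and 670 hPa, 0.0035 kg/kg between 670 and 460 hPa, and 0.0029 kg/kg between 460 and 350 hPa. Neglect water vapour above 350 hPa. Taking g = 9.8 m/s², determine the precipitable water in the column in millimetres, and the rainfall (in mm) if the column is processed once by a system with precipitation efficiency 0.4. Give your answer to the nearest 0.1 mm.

Precipitable water is the column-integrated vapour mass per unit area: PW = (1/g) Σ q̄ Δp, with q in kg/kg and Δp in Pa (1 kg/m² of water = 1 mm).
Layer 1000–780 hPa: Δp = 220 hPa = 22000 Pa, q̄ = 0.014 kg/kg → 0.014 × 22000 / 9.8 = 31.43 mm
Layer 780–670 hPa: Δp = 110 hPa = 11000 Pa, q̄ = 0.0084 kg/kg → 0.0084 × 11000 / 9.8 = 9.43 mm
Layer 670–460 hPa: Δp = 210 hPa = 21000 Pa, q̄ = 0.0035 kg/kg → 0.0035 × 21000 / 9.8 = 7.50 mm
Layer 460–350 hPa: Δp = 110 hPa = 11000 Pa, q̄ = 0.0029 kg/kg → 0.0029 × 11000 / 9.8 = 3.26 mm
PW = 31.43 + 9.43 + 7.50 + 3.26 = 51.62 ≈ 51.6 mm.
Rainfall = ε × PW = 0.4 × 51.6 = 20.6 mm.

PW ≈ 51.6 mm; rainfall ≈ 20.6 mm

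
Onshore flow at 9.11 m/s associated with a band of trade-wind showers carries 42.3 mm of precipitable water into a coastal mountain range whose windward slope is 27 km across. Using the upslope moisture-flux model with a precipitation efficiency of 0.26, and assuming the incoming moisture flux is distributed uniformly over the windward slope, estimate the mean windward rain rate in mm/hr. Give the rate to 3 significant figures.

Incoming column moisture flux per unit ridge length: F = V × PW = 9.11 × 42.3 = 385.353 mm·m/s.
Spread over the 27 km slope with efficiency ε = 0.26: R = ε·F/W = 0.26 × 385.353 / 27000 m = 3.711e-03 mm/s.
R = 3.711e-03 × 3600 = 13.4 mm/hr.

R ≈ 13.4 mm/hr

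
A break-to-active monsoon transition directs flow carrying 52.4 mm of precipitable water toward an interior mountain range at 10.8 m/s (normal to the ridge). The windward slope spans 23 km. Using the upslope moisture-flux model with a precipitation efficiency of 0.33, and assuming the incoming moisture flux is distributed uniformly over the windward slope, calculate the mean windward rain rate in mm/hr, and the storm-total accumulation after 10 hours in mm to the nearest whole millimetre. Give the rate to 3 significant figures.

R ≈ 29.2 mm/hr; total ≈ 292 mm

Incoming column moisture flux per unit ridge length: F = V × PW = 10.8 × 52.4 = 565.92 mm·m/s.
Spread over the 23 km slope with efficiency ε = 0.33: R = ε·F/W = 0.33 × 565.92 / 23000 m = 8.120e-03 mm/s.
R = 8.120e-03 × 3600 = 29.2 mm/hr.
Over 10 h: total = 29.2 × 10 = 292 mm.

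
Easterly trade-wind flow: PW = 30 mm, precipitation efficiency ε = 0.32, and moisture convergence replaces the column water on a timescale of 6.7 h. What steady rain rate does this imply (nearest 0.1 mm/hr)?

R ≈ 1.4 mm/hr

Each overturning extracts ε × PW = 0.32 × 30 = 9.6 mm.
Rate = ε·PW / τ = 9.6 / 6.7 h = 1.4 mm/hr.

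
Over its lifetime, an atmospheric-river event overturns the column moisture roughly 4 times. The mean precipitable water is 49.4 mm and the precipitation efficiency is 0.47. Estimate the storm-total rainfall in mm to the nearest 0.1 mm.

Each cycle deposits ε × PW = 0.47 × 49.4 = 23.218 mm.
Over 4 cycles: 4 × 23.218 = 92.9 mm.

rainfall ≈ 92.9 mm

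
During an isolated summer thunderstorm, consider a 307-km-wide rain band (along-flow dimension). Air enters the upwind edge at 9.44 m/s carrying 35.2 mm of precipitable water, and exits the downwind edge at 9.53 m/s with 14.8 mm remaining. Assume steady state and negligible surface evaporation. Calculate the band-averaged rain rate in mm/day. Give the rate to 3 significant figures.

Column moisture flux per unit crosswind length is F = V × PW.
Inflow: F_in = 9.44 × 35.2 = 332.288 mm·m/s
Outflow: F_out = 9.53 × 14.8 = 141.044 mm·m/s
Steady-state rate R = (F_in − F_out)/L = (332.288 − 141.044) / 307000 m = 6.229e-04 mm/s.
R = 6.229e-04 × 3600 × 24 = 53.8 mm/day.

R ≈ 53.8 mm/day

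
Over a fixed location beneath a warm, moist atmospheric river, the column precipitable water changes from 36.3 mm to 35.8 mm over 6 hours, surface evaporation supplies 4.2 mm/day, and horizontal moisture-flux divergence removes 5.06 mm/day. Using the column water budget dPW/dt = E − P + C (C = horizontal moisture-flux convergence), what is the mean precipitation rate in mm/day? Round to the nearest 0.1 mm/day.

P ≈ 1.1 mm/day

dPW/dt = (35.8 − 36.3) mm / (6/24 day) = -2.000 mm/day.
P = E + C − dPW/dt = 4.2 + (-5.06) − (-2.000) = 1.1 mm/day.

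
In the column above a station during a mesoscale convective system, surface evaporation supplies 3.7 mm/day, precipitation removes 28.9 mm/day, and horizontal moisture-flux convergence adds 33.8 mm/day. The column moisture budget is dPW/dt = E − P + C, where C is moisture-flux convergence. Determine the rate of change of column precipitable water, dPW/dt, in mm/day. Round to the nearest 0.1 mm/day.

dPW/dt = E − P + C = 3.7 − 28.9 + (33.8) = 8.6 mm/day.

dPW/dt ≈ 8.6 mm/day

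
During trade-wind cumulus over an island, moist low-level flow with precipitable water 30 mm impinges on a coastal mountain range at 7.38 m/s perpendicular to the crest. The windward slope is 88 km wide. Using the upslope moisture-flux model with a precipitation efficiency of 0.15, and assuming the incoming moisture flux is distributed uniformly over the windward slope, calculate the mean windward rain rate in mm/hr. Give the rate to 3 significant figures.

Incoming column moisture flux per unit ridge length: F = V × PW = 7.38 × 30 = 221.4 mm·m/s.
Spread over the 88 km slope with efficiency ε = 0.15: R = ε·F/W = 0.15 × 221.4 / 88000 m = 3.774e-04 mm/s.
R = 3.774e-04 × 3600 = 1.36 mm/hr.

R ≈ 1.36 mm/hr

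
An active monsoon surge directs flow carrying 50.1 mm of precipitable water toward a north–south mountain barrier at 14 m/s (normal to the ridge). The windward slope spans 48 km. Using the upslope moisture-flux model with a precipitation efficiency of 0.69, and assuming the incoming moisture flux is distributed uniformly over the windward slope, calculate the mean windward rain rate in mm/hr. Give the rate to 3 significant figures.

Incoming column moisture flux per unit ridge length: F = V × PW = 14 × 50.1 = 701.4 mm·m/s.
Spread over the 48 km slope with efficiency ε = 0.69: R = ε·F/W = 0.69 × 701.4 / 48000 m = 1.008e-02 mm/s.
R = 1.008e-02 × 3600 = 36.3 mm/hr.

R ≈ 36.3 mm/hr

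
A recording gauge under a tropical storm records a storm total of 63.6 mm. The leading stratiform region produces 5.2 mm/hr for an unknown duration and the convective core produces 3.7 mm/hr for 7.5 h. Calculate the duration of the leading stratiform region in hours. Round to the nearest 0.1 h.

duration ≈ 6.9 h

Known phases: 3.7 × 7.5 = 27.75 mm.
Remaining depth = 63.6 − 27.75 = 35.85 mm.
Duration = 35.85 / 5.2 = 6.9 h.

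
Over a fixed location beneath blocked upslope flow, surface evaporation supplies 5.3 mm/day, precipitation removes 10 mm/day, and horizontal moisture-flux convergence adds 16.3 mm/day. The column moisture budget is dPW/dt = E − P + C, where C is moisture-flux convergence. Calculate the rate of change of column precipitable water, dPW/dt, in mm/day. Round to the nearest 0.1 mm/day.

dPW/dt = E − P + C = 5.3 − 10 + (16.3) = 11.6 mm/day.

dPW/dt ≈ 11.6 mm/day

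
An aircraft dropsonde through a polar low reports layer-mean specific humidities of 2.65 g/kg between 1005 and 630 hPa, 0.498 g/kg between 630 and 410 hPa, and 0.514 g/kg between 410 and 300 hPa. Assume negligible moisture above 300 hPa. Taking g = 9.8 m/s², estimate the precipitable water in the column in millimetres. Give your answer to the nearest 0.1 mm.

PW ≈ 11.8 mm

Precipitable water is the column-integrated vapour mass per unit area: PW = (1/g) Σ q̄ Δp, with q in kg/kg and Δp in Pa (1 kg/m² of water = 1 mm).
Layer 1005–630 hPa: Δp = 375 hPa = 37500 Pa, q̄ = 0.00265 kg/kg → 0.00265 × 37500 / 9.8 = 10.14 mm
Layer 630–410 hPa: Δp = 220 hPa = 22000 Pa, q̄ = 0.000498 kg/kg → 0.000498 × 22000 / 9.8 = 1.12 mm
Layer 410–300 hPa: Δp = 110 hPa = 11000 Pa, q̄ = 0.000514 kg/kg → 0.000514 × 11000 / 9.8 = 0.58 mm
PW = 10.14 + 1.12 + 0.58 = 11.84 ≈ 11.8 mm.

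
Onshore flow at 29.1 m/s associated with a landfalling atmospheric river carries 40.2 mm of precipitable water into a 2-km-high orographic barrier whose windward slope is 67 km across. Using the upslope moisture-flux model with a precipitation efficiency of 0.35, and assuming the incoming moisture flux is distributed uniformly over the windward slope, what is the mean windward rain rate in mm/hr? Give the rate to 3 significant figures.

R ≈ 22.0 mm/hr

Incoming column moisture flux per unit ridge length: F = V × PW = 29.1 × 40.2 = 1169.82 mm·m/s.
Spread over the 67 km slope with efficiency ε = 0.35: R = ε·F/W = 0.35 × 1169.82 / 67000 m = 6.111e-03 mm/s.
R = 6.111e-03 × 3600 = 22.0 mm/hr.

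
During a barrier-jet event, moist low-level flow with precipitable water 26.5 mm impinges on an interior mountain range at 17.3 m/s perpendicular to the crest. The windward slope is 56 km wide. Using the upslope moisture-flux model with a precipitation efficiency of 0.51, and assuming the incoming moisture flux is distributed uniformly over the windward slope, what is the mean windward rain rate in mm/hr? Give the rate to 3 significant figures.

Incoming column moisture flux per unit ridge length: F = V × PW = 17.3 × 26.5 = 458.45 mm·m/s.
Spread over the 56 km slope with efficiency ε = 0.51: R = ε·F/W = 0.51 × 458.45 / 56000 m = 4.175e-03 mm/s.
R = 4.175e-03 × 3600 = 15.0 mm/hr.

R ≈ 15.0 mm/hr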